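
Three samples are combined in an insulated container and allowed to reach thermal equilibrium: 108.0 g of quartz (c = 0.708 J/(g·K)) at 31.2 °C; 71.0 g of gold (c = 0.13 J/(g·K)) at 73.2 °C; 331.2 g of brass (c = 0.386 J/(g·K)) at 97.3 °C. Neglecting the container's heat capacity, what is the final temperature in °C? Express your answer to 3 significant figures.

T_f = 72.6 °C

Σ mᵢcᵢ(T − Tᵢ) = 0  ⇒  T = Σ mᵢcᵢTᵢ / Σ mᵢcᵢ
Σ mᵢcᵢ = 108.0×0.708 + 71.0×0.13 + 331.2×0.386 = 213.5372
Σ mᵢcᵢTᵢ = 76.464×31.2 + 9.23×73.2 + 127.8432×97.3 = 15500
T = 15500 / 213.5372 = 72.59 °C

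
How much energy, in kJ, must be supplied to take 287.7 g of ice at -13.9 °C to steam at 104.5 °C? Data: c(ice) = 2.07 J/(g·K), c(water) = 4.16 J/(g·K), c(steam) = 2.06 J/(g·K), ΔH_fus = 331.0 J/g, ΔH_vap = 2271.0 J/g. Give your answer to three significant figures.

q1 (heat ice -13.9→0.0 °C): 287.7 × 2.07 × 13.9 = 8278 J
q2 (melt at 0 °C): 287.7 × 331.0 = 95229 J
q3 (heat water 0.0→100.0 °C): 287.7 × 4.16 × 100.0 = 119683 J
q4 (vaporize at 100 °C): 287.7 × 2271.0 = 653367 J
q5 (heat steam 100.0→104.5 °C): 287.7 × 2.06 × 4.5 = 2667 J
Total: 8278 + 95229 + 119683 + 653367 + 2667 = 879224 J = 879 kJ

q = 879 kJ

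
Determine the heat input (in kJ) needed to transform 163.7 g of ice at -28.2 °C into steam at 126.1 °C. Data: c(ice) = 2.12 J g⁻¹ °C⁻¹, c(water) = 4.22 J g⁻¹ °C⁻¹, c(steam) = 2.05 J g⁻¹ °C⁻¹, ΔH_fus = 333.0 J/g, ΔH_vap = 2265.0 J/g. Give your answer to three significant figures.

q = 513 kJ

q1 (heat ice -28.2→0.0 °C): 163.7 × 2.12 × 28.2 = 9787 J
q2 (melt at 0 °C): 163.7 × 333.0 = 54512 J
q3 (heat water 0.0→100.0 °C): 163.7 × 4.22 × 100.0 = 69081 J
q4 (vaporize at 100 °C): 163.7 × 2265.0 = 370781 J
q5 (heat steam 100.0→126.1 °C): 163.7 × 2.05 × 26.1 = 8759 J
Total: 9787 + 54512 + 69081 + 370781 + 8759 = 512920 J = 513 kJ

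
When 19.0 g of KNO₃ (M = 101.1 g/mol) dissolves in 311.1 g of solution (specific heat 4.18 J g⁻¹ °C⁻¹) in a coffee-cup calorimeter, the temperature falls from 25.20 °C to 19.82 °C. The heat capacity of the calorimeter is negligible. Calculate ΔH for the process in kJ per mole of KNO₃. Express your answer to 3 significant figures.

|ΔT| = |19.82 − 25.20| = 5.38 °C
|q_surr| = (311.1 × 4.18) × 5.38 = 1300.398 × 5.38 = 6996 J
n(KNO₃) = 19.0 / 101.1 = 0.1879 mol
Temperature fell, so q_rxn = +|q_surr| = 6.996 kJ
ΔH = q_rxn / n = 37.23 kJ/mol

ΔH = 37.2 kJ/mol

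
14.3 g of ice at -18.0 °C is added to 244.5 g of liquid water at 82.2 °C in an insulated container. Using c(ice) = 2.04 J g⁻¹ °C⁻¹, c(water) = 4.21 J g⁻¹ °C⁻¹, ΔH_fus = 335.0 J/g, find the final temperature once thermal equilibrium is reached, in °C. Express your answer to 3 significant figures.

T_f = 72.8 °C

Heat to bring ice to 0 °C and melt it: q₁ = 14.3×2.04×18.0 + 14.3×335.0 = 5315.6 J
Heat the water can supply cooling to 0 °C: 244.5×4.21×82.2 = 84612.2 J > q₁, so all ice melts.
Energy balance: 244.5×4.21×(82.2 − T) = 5315.6 + 14.3×4.21×(T − 0)
1029.345(82.2 − T) = 5315.6 + 60.203 T
84612.2 − 5315.6 = 1089.548 T
T = 79296.6 / 1089.548 = 72.78 °C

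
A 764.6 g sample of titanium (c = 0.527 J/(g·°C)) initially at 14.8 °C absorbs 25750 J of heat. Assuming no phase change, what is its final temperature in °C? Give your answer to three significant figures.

T_f = 78.7 °C

ΔT = q / (m c) = 25750 / (764.6 × 0.527) = 63.90 °C
T_f = 14.8 + 63.90 = 78.70 °C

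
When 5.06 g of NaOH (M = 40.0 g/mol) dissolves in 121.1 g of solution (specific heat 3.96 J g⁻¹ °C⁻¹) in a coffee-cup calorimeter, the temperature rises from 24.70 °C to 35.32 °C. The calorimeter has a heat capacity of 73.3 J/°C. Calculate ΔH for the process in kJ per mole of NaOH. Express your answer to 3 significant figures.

ΔH = -46.4 kJ/mol

|ΔT| = |35.32 − 24.70| = 10.62 °C
|q_surr| = (121.1 × 3.96 + 73.3) × 10.62 = 552.856 × 10.62 = 5871 J
n(NaOH) = 5.06 / 40.0 = 0.1265 mol
Temperature rose, so q_rxn = −|q_surr| = -5.871 kJ
ΔH = q_rxn / n = -46.41 kJ/mol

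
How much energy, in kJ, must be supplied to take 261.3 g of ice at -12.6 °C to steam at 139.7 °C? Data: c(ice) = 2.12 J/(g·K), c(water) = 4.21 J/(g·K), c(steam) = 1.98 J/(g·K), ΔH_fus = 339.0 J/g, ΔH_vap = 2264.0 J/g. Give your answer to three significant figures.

q1 (heat ice -12.6→0.0 °C): 261.3 × 2.12 × 12.6 = 6980 J
q2 (melt at 0 °C): 261.3 × 339.0 = 88581 J
q3 (heat water 0.0→100.0 °C): 261.3 × 4.21 × 100.0 = 110007 J
q4 (vaporize at 100 °C): 261.3 × 2264.0 = 591583 J
q5 (heat steam 100.0→139.7 °C): 261.3 × 1.98 × 39.7 = 20540 J
Total: 6980 + 88581 + 110007 + 591583 + 20540 = 817691 J = 818 kJ

q = 818 kJ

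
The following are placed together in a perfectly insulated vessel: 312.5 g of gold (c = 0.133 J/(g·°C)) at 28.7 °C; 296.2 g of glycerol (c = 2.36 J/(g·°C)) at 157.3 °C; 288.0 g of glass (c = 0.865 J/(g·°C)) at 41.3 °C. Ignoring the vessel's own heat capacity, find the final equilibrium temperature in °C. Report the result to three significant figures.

Σ mᵢcᵢ(T − Tᵢ) = 0  ⇒  T = Σ mᵢcᵢTᵢ / Σ mᵢcᵢ
Σ mᵢcᵢ = 312.5×0.133 + 296.2×2.36 + 288.0×0.865 = 989.7145
Σ mᵢcᵢTᵢ = 41.5625×28.7 + 699.032×157.3 + 249.12×41.3 = 121440
T = 121440 / 989.7145 = 122.7 °C

T_f = 123 °C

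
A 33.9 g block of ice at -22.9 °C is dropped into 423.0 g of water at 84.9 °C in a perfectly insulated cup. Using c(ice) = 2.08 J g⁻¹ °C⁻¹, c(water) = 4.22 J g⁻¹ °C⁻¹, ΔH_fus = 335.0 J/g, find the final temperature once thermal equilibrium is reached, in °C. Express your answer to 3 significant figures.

Heat to bring ice to 0 °C and melt it: q₁ = 33.9×2.08×22.9 + 33.9×335.0 = 12971 J
Heat the water can supply cooling to 0 °C: 423.0×4.22×84.9 = 151552 J > q₁, so all ice melts.
Energy balance: 423.0×4.22×(84.9 − T) = 12971 + 33.9×4.22×(T − 0)
1785.06(84.9 − T) = 12971 + 143.058 T
151552 − 12971 = 1928.118 T
T = 138581 / 1928.118 = 71.87 °C

T_f = 71.9 °C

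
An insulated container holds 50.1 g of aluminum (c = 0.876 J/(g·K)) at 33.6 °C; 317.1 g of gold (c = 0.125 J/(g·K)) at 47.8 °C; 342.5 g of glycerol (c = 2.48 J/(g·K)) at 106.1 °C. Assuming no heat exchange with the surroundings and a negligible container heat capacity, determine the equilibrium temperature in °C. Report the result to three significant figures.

Σ mᵢcᵢ(T − Tᵢ) = 0  ⇒  T = Σ mᵢcᵢTᵢ / Σ mᵢcᵢ
Σ mᵢcᵢ = 50.1×0.876 + 317.1×0.125 + 342.5×2.48 = 932.9251
Σ mᵢcᵢTᵢ = 43.8876×33.6 + 39.6375×47.8 + 849.4×106.1 = 93491
T = 93491 / 932.9251 = 100.2 °C

T_f = 100 °C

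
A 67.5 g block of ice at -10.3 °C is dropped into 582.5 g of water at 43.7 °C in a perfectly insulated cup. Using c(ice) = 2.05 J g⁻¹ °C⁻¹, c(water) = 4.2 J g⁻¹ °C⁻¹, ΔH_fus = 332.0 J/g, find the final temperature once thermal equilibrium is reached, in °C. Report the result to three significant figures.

T_f = 30.4 °C

Heat to bring ice to 0 °C and melt it: q₁ = 67.5×2.05×10.3 + 67.5×332.0 = 23835 J
Heat the water can supply cooling to 0 °C: 582.5×4.2×43.7 = 106912 J > q₁, so all ice melts.
Energy balance: 582.5×4.2×(43.7 − T) = 23835 + 67.5×4.2×(T − 0)
2446.5(43.7 − T) = 23835 + 283.5 T
106912 − 23835 = 2730.0 T
T = 83077 / 2730.0 = 30.43 °C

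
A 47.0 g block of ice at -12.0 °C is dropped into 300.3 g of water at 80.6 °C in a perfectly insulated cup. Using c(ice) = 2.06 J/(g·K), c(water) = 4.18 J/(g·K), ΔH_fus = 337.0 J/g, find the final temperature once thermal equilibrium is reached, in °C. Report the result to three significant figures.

Heat to bring ice to 0 °C and melt it: q₁ = 47.0×2.06×12.0 + 47.0×337.0 = 17001 J
Heat the water can supply cooling to 0 °C: 300.3×4.18×80.6 = 101173 J > q₁, so all ice melts.
Energy balance: 300.3×4.18×(80.6 − T) = 17001 + 47.0×4.18×(T − 0)
1255.254(80.6 − T) = 17001 + 196.46 T
101173 − 17001 = 1451.714 T
T = 84172 / 1451.714 = 57.98 °C

T_f = 58.0 °C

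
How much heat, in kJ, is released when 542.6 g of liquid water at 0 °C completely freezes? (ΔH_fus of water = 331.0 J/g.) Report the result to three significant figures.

q = m × ΔH_fus = 542.6 × 331.0 = 179600 J = 180 kJ

q = 180 kJ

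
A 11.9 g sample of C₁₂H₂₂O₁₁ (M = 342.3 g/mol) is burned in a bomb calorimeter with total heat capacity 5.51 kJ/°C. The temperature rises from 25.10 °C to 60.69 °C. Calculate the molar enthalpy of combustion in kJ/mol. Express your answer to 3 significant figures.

ΔT = 60.69 − 25.10 = 35.59 °C
q_cal = C_cal × ΔT = 5.51 × 35.59 = 196.1009 kJ
n = 11.9 / 342.3 = 0.03476 mol
q_rxn = −q_cal = -196.1009 kJ
ΔH = -196.1009 / 0.03476 = -5642 kJ/mol

ΔH = -5640 kJ/mol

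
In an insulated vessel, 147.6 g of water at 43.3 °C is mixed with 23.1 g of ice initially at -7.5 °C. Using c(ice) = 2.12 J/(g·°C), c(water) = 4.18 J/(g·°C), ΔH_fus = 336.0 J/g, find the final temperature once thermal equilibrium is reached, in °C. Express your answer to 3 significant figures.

Heat to bring ice to 0 °C and melt it: q₁ = 23.1×2.12×7.5 + 23.1×336.0 = 8128.9 J
Heat the water can supply cooling to 0 °C: 147.6×4.18×43.3 = 26714.7 J > q₁, so all ice melts.
Energy balance: 147.6×4.18×(43.3 − T) = 8128.9 + 23.1×4.18×(T − 0)
616.968(43.3 − T) = 8128.9 + 96.558 T
26714.7 − 8128.9 = 713.526 T
T = 18585.8 / 713.526 = 26.048 °C

T_f = 26.0 °C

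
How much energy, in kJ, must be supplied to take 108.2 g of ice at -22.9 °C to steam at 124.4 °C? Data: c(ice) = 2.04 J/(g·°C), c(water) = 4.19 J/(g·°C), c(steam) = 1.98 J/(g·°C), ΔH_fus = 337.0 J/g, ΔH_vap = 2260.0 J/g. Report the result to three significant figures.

q1 (heat ice -22.9→0.0 °C): 108.2 × 2.04 × 22.9 = 5055 J
q2 (melt at 0 °C): 108.2 × 337.0 = 36463 J
q3 (heat water 0.0→100.0 °C): 108.2 × 4.19 × 100.0 = 45336 J
q4 (vaporize at 100 °C): 108.2 × 2260.0 = 244532 J
q5 (heat steam 100.0→124.4 °C): 108.2 × 1.98 × 24.4 = 5227 J
Total: 5055 + 36463 + 45336 + 244532 + 5227 = 336613 J = 337 kJ

q = 337 kJ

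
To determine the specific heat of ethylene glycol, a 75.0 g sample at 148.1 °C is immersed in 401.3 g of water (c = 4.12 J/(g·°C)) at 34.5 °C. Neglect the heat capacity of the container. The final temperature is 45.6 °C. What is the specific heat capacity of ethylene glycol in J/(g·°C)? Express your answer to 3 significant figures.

q_gained = (401.3 × 4.12) × (45.6 − 34.5) = 18350 J
q_lost = 75.0 × c × (148.1 − 45.6) = 7687.5 c
Set equal: c = 18350 / 7687.5 = 2.39 J/(g·°C)

c = 2.39 J/(g·°C)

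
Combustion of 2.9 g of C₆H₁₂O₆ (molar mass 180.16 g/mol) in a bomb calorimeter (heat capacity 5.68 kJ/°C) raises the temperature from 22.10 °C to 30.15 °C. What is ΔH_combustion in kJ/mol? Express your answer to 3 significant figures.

ΔH = -2840 kJ/mol

ΔT = 30.15 − 22.10 = 8.05 °C
q_cal = C_cal × ΔT = 5.68 × 8.05 = 45.724 kJ
n = 2.9 / 180.16 = 0.01610 mol
q_rxn = −q_cal = -45.724 kJ
ΔH = -45.724 / 0.01610 = -2840 kJ/mol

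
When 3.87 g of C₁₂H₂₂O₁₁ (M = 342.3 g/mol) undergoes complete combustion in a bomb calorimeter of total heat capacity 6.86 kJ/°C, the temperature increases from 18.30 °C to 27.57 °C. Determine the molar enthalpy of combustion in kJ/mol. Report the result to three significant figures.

ΔT = 27.57 − 18.30 = 9.27 °C
q_cal = C_cal × ΔT = 6.86 × 9.27 = 63.5922 kJ
n = 3.87 / 342.3 = 0.01131 mol
q_rxn = −q_cal = -63.5922 kJ
ΔH = -63.5922 / 0.01131 = -5623 kJ/mol

ΔH = -5620 kJ/mol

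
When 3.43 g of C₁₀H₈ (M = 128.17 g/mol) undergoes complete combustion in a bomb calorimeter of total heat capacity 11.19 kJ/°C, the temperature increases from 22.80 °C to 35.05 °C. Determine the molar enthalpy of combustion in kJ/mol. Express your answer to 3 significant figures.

ΔT = 35.05 − 22.80 = 12.25 °C
q_cal = C_cal × ΔT = 11.19 × 12.25 = 137.0775 kJ
n = 3.43 / 128.17 = 0.02676 mol
q_rxn = −q_cal = -137.0775 kJ
ΔH = -137.0775 / 0.02676 = -5122 kJ/mol

ΔH = -5120 kJ/mol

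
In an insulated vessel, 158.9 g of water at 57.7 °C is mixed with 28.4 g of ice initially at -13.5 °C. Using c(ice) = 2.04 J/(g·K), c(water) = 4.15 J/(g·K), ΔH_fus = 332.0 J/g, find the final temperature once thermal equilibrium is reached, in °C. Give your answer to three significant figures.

Heat to bring ice to 0 °C and melt it: q₁ = 28.4×2.04×13.5 + 28.4×332.0 = 10211 J
Heat the water can supply cooling to 0 °C: 158.9×4.15×57.7 = 38049.4 J > q₁, so all ice melts.
Energy balance: 158.9×4.15×(57.7 − T) = 10211 + 28.4×4.15×(T − 0)
659.435(57.7 − T) = 10211 + 117.86 T
38049.4 − 10211 = 777.295 T
T = 27838.4 / 777.295 = 35.81 °C

T_f = 35.8 °C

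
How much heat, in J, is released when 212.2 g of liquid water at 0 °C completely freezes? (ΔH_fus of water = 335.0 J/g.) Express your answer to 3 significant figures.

q = m × ΔH_fus = 212.2 × 335.0 = 71090 J

q = 71100 J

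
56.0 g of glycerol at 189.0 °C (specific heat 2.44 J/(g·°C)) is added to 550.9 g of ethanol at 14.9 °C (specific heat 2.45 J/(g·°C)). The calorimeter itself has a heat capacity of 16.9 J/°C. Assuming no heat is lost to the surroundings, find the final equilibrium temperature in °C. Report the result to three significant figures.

T_f = 30.7 °C

Heat lost by glycerol = heat gained by ethanol + calorimeter.
(56.0)(2.44)(189.0 − T) = [(550.9)(2.45) + 16.9](T − 14.9)
136.64 (189.0 − T) = 1366.605 (T − 14.9)
25825 − 136.64 T = 1366.605 T − 20362
46187 = 1503.245 T
T = 30.72 °C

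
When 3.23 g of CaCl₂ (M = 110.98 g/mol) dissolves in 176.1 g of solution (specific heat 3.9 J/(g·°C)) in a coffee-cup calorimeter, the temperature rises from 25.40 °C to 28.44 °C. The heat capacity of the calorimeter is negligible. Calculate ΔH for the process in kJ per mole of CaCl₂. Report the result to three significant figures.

ΔH = -71.7 kJ/mol

|ΔT| = |28.44 − 25.40| = 3.04 °C
|q_surr| = (176.1 × 3.9) × 3.04 = 686.79 × 3.04 = 2087.8 J
n(CaCl₂) = 3.23 / 110.98 = 0.029104 mol
Temperature rose, so q_rxn = −|q_surr| = -2.0878 kJ
ΔH = q_rxn / n = -71.74 kJ/mol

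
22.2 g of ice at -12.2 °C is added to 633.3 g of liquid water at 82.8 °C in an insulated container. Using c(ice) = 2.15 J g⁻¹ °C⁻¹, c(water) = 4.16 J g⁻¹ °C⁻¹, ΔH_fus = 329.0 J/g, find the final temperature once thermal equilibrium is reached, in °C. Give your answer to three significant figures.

Heat to bring ice to 0 °C and melt it: q₁ = 22.2×2.15×12.2 + 22.2×329.0 = 7886.1 J
Heat the water can supply cooling to 0 °C: 633.3×4.16×82.8 = 218139 J > q₁, so all ice melts.
Energy balance: 633.3×4.16×(82.8 − T) = 7886.1 + 22.2×4.16×(T − 0)
2634.528(82.8 − T) = 7886.1 + 92.352 T
218139 − 7886.1 = 2726.880 T
T = 210252.9 / 2726.880 = 77.10 °C

T_f = 77.1 °C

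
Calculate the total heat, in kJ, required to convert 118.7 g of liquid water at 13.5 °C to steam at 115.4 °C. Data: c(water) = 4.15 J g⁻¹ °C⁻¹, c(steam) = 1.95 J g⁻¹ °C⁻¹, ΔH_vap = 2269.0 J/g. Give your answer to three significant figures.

q = 316 kJ

q1 (heat water 13.5→100.0 °C): 118.7 × 4.15 × 86.5 = 42610 J
q2 (vaporize at 100 °C): 118.7 × 2269.0 = 269330 J
q3 (heat steam 100.0→115.4 °C): 118.7 × 1.95 × 15.4 = 3565 J
Total: 42610 + 269330 + 3565 = 315505 J = 316 kJ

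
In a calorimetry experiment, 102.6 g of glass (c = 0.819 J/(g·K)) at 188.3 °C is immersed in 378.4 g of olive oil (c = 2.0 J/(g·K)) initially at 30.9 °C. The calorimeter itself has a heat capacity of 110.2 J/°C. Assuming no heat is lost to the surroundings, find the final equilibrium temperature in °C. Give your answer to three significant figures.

T_f = 44.8 °C

Heat lost by glass = heat gained by olive oil + calorimeter.
(102.6)(0.819)(188.3 − T) = [(378.4)(2.0) + 110.2](T − 30.9)
84.0294 (188.3 − T) = 867.0 (T − 30.9)
15823 − 84.0294 T = 867.0 T − 26790
42613 = 951.0294 T
T = 44.81 °C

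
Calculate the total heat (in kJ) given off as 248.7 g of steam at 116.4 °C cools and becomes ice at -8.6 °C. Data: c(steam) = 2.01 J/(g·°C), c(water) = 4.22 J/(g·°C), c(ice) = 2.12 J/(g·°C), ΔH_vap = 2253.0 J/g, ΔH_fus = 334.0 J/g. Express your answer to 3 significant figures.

q1 (cool steam 116.4→100 °C): 248.7 × 2.01 × 16.4 = 8198 J
q2 (condense at 100 °C): 248.7 × 2253.0 = 560321 J
q3 (cool water 100→0 °C): 248.7 × 4.22 × 100.0 = 104951 J
q4 (freeze at 0 °C): 248.7 × 334.0 = 83066 J
q5 (cool ice 0→-8.6 °C): 248.7 × 2.12 × 8.6 = 4534 J
Total: 8198 + 560321 + 104951 + 83066 + 4534 = 761070 J = 761 kJ

q = 761 kJ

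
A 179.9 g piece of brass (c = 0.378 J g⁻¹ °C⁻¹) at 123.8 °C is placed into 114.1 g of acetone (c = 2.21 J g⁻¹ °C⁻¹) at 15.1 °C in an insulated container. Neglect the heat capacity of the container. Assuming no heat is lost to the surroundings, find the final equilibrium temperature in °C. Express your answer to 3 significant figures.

T_f = 38.2 °C

Heat lost by brass = heat gained by acetone.
(179.9)(0.378)(123.8 − T) = (114.1)(2.21)(T − 15.1)
68.0022 (123.8 − T) = 252.161 (T − 15.1)
8418.7 − 68.0022 T = 252.161 T − 3807.6
12226.3 = 320.1632 T
T = 38.19 °C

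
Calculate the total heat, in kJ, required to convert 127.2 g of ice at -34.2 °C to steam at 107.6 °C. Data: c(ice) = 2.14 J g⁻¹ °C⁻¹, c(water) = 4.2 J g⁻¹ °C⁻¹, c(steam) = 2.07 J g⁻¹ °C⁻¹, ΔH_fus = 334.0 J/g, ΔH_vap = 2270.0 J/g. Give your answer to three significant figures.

q1 (heat ice -34.2→0.0 °C): 127.2 × 2.14 × 34.2 = 9310 J
q2 (melt at 0 °C): 127.2 × 334.0 = 42485 J
q3 (heat water 0.0→100.0 °C): 127.2 × 4.2 × 100.0 = 53424 J
q4 (vaporize at 100 °C): 127.2 × 2270.0 = 288744 J
q5 (heat steam 100.0→107.6 °C): 127.2 × 2.07 × 7.6 = 2001 J
Total: 9310 + 42485 + 53424 + 288744 + 2001 = 395964 J = 396 kJ

q = 396 kJ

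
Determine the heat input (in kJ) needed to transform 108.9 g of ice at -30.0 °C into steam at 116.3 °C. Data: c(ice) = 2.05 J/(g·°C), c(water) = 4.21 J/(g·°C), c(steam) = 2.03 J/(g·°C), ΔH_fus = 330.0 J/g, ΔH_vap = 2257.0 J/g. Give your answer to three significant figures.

q = 338 kJ

q1 (heat ice -30.0→0.0 °C): 108.9 × 2.05 × 30.0 = 6697 J
q2 (melt at 0 °C): 108.9 × 330.0 = 35937 J
q3 (heat water 0.0→100.0 °C): 108.9 × 4.21 × 100.0 = 45847 J
q4 (vaporize at 100 °C): 108.9 × 2257.0 = 245787 J
q5 (heat steam 100.0→116.3 °C): 108.9 × 2.03 × 16.3 = 3603 J
Total: 6697 + 35937 + 45847 + 245787 + 3603 = 337871 J = 338 kJ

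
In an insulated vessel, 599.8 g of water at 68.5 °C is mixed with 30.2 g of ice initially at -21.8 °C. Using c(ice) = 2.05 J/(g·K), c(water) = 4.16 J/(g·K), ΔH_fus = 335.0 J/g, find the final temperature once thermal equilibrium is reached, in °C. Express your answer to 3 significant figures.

Heat to bring ice to 0 °C and melt it: q₁ = 30.2×2.05×21.8 + 30.2×335.0 = 11467 J
Heat the water can supply cooling to 0 °C: 599.8×4.16×68.5 = 170919 J > q₁, so all ice melts.
Energy balance: 599.8×4.16×(68.5 − T) = 11467 + 30.2×4.16×(T − 0)
2495.168(68.5 − T) = 11467 + 125.632 T
170919 − 11467 = 2620.800 T
T = 159452 / 2620.800 = 60.84 °C

T_f = 60.8 °C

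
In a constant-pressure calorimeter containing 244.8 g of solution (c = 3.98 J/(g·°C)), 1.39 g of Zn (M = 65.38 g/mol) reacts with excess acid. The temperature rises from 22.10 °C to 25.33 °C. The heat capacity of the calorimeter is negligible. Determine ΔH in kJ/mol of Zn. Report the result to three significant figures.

ΔH = -148 kJ/mol

|ΔT| = |25.33 − 22.10| = 3.23 °C
|q_surr| = (244.8 × 3.98) × 3.23 = 974.304 × 3.23 = 3147 J
n(Zn) = 1.39 / 65.38 = 0.02126 mol
Temperature rose, so q_rxn = −|q_surr| = -3.147 kJ
ΔH = q_rxn / n = -148.0 kJ/mol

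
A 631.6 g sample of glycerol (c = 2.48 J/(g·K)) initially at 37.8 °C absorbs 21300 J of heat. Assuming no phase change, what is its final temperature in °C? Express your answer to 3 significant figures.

T_f = 51.4 °C

ΔT = q / (m c) = 21300 / (631.6 × 2.48) = 13.60 °C
T_f = 37.8 + 13.60 = 51.40 °C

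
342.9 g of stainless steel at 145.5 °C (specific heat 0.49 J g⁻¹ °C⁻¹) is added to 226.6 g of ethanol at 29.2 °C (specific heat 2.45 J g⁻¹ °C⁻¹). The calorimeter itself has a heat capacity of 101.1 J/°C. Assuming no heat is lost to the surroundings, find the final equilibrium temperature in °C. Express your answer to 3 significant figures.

Heat lost by stainless steel = heat gained by ethanol + calorimeter.
(342.9)(0.49)(145.5 − T) = [(226.6)(2.45) + 101.1](T − 29.2)
168.021 (145.5 − T) = 656.27 (T − 29.2)
24447 − 168.021 T = 656.27 T − 19163
43610 = 824.291 T
T = 52.91 °C

T_f = 52.9 °C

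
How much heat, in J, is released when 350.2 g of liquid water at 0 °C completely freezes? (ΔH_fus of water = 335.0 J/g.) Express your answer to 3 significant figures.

q = 117000 J

q = m × ΔH_fus = 350.2 × 335.0 = 117300 J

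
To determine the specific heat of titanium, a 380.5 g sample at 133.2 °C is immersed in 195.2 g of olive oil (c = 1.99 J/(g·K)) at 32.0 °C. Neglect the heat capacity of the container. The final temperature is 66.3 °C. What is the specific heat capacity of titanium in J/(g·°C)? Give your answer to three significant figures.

q_gained = (195.2 × 1.99) × (66.3 − 32.0) = 13320 J
q_lost = 380.5 × c × (133.2 − 66.3) = 25455.45 c
Set equal: c = 13320 / 25455.45 = 0.523 J/(g·°C)

c = 0.523 J/(g·°C)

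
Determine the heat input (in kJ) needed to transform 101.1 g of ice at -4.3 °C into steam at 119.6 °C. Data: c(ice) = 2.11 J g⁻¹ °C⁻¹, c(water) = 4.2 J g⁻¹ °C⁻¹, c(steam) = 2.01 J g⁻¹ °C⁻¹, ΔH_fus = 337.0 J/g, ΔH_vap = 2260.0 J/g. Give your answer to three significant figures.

q1 (heat ice -4.3→0.0 °C): 101.1 × 2.11 × 4.3 = 917 J
q2 (melt at 0 °C): 101.1 × 337.0 = 34071 J
q3 (heat water 0.0→100.0 °C): 101.1 × 4.2 × 100.0 = 42462 J
q4 (vaporize at 100 °C): 101.1 × 2260.0 = 228486 J
q5 (heat steam 100.0→119.6 °C): 101.1 × 2.01 × 19.6 = 3983 J
Total: 917 + 34071 + 42462 + 228486 + 3983 = 309919 J = 310 kJ

q = 310 kJ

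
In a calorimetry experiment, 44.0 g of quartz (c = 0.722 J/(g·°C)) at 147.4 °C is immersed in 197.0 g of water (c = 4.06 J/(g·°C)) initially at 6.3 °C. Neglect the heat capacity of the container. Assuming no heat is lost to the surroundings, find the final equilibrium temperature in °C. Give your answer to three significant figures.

T_f = 11.7 °C

Heat lost by quartz = heat gained by water.
(44.0)(0.722)(147.4 − T) = (197.0)(4.06)(T − 6.3)
31.768 (147.4 − T) = 799.82 (T − 6.3)
4682.6 − 31.768 T = 799.82 T − 5038.9
9721.5 = 831.588 T
T = 11.69 °C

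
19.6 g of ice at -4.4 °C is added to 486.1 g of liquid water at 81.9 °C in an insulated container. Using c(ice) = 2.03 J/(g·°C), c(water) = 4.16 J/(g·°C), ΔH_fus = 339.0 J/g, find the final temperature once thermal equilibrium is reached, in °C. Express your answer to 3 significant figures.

Heat to bring ice to 0 °C and melt it: q₁ = 19.6×2.03×4.4 + 19.6×339.0 = 6819.5 J
Heat the water can supply cooling to 0 °C: 486.1×4.16×81.9 = 165616 J > q₁, so all ice melts.
Energy balance: 486.1×4.16×(81.9 − T) = 6819.5 + 19.6×4.16×(T − 0)
2022.176(81.9 − T) = 6819.5 + 81.536 T
165616 − 6819.5 = 2103.712 T
T = 158796.5 / 2103.712 = 75.48 °C

T_f = 75.5 °C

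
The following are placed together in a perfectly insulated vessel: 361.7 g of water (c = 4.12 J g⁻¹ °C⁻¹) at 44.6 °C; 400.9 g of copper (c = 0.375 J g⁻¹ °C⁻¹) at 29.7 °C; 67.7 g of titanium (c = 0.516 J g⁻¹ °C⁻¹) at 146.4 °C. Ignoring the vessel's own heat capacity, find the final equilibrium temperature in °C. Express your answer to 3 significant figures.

Σ mᵢcᵢ(T − Tᵢ) = 0  ⇒  T = Σ mᵢcᵢTᵢ / Σ mᵢcᵢ
Σ mᵢcᵢ = 361.7×4.12 + 400.9×0.375 + 67.7×0.516 = 1675.4747
Σ mᵢcᵢTᵢ = 1490.204×44.6 + 150.3375×29.7 + 34.9332×146.4 = 76042
T = 76042 / 1675.4747 = 45.39 °C

T_f = 45.4 °C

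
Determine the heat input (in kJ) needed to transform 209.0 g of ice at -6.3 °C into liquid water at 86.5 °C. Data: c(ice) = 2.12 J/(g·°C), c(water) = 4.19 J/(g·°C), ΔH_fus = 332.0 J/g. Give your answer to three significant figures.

q = 148 kJ

q1 (heat ice -6.3→0.0 °C): 209.0 × 2.12 × 6.3 = 2791 J
q2 (melt at 0 °C): 209.0 × 332.0 = 69388 J
q3 (heat water 0.0→86.5 °C): 209.0 × 4.19 × 86.5 = 75749 J
Total: 2791 + 69388 + 75749 = 147928 J = 148 kJ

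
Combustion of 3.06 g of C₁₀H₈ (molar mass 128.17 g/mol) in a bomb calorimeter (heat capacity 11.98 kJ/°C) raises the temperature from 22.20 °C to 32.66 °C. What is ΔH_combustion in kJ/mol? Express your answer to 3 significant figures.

ΔT = 32.66 − 22.20 = 10.46 °C
q_cal = C_cal × ΔT = 11.98 × 10.46 = 125.3108 kJ
n = 3.06 / 128.17 = 0.02387 mol
q_rxn = −q_cal = -125.3108 kJ
ΔH = -125.3108 / 0.02387 = -5250 kJ/mol

ΔH = -5250 kJ/mol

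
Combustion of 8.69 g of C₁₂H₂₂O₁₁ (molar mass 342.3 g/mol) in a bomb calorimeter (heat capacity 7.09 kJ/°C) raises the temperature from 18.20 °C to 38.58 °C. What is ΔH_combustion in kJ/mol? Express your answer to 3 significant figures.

ΔT = 38.58 − 18.20 = 20.38 °C
q_cal = C_cal × ΔT = 7.09 × 20.38 = 144.4942 kJ
n = 8.69 / 342.3 = 0.02539 mol
q_rxn = −q_cal = -144.4942 kJ
ΔH = -144.4942 / 0.02539 = -5691 kJ/mol

ΔH = -5690 kJ/mol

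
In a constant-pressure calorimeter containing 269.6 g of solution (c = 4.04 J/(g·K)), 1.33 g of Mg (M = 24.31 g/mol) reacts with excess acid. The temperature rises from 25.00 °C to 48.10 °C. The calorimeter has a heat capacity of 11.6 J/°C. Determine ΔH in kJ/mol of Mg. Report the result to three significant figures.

|ΔT| = |48.10 − 25.00| = 23.10 °C
|q_surr| = (269.6 × 4.04 + 11.6) × 23.10 = 1100.784 × 23.10 = 25430 J
n(Mg) = 1.33 / 24.31 = 0.05471 mol
Temperature rose, so q_rxn = −|q_surr| = -25.43 kJ
ΔH = q_rxn / n = -464.8 kJ/mol

ΔH = -465 kJ/mol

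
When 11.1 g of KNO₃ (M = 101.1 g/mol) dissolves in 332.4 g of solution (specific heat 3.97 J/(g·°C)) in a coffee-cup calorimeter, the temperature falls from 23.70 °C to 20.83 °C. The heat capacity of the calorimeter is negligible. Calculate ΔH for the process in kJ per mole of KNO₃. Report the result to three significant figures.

ΔH = 34.5 kJ/mol

|ΔT| = |20.83 − 23.70| = 2.87 °C
|q_surr| = (332.4 × 3.97) × 2.87 = 1319.628 × 2.87 = 3787 J
n(KNO₃) = 11.1 / 101.1 = 0.1098 mol
Temperature fell, so q_rxn = +|q_surr| = 3.787 kJ
ΔH = q_rxn / n = 34.49 kJ/mol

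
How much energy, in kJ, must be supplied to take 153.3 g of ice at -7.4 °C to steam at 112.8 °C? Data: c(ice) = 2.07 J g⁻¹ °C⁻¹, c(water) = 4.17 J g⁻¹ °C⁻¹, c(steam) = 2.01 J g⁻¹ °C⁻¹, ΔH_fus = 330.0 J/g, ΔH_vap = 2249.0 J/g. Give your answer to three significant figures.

q = 466 kJ

q1 (heat ice -7.4→0.0 °C): 153.3 × 2.07 × 7.4 = 2348 J
q2 (melt at 0 °C): 153.3 × 330.0 = 50589 J
q3 (heat water 0.0→100.0 °C): 153.3 × 4.17 × 100.0 = 63926 J
q4 (vaporize at 100 °C): 153.3 × 2249.0 = 344772 J
q5 (heat steam 100.0→112.8 °C): 153.3 × 2.01 × 12.8 = 3944 J
Total: 2348 + 50589 + 63926 + 344772 + 3944 = 465579 J = 466 kJ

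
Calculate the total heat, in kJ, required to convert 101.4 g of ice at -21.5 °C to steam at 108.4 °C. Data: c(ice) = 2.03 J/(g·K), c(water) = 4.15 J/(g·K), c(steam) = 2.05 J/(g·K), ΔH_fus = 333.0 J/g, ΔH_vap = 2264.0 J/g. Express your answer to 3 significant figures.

q = 312 kJ

q1 (heat ice -21.5→0.0 °C): 101.4 × 2.03 × 21.5 = 4426 J
q2 (melt at 0 °C): 101.4 × 333.0 = 33766 J
q3 (heat water 0.0→100.0 °C): 101.4 × 4.15 × 100.0 = 42081 J
q4 (vaporize at 100 °C): 101.4 × 2264.0 = 229570 J
q5 (heat steam 100.0→108.4 °C): 101.4 × 2.05 × 8.4 = 1746 J
Total: 4426 + 33766 + 42081 + 229570 + 1746 = 311589 J = 312 kJ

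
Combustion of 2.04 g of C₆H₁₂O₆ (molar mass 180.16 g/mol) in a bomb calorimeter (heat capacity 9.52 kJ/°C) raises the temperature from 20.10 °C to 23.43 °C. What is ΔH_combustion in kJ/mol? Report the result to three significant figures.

ΔH = -2800 kJ/mol

ΔT = 23.43 − 20.10 = 3.33 °C
q_cal = C_cal × ΔT = 9.52 × 3.33 = 31.7016 kJ
n = 2.04 / 180.16 = 0.01132 mol
q_rxn = −q_cal = -31.7016 kJ
ΔH = -31.7016 / 0.01132 = -2800 kJ/mol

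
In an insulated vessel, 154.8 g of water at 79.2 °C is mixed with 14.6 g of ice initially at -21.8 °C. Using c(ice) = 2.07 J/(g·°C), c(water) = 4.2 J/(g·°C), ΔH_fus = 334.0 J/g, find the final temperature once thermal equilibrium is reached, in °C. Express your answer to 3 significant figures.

T_f = 64.6 °C

Heat to bring ice to 0 °C and melt it: q₁ = 14.6×2.07×21.8 + 14.6×334.0 = 5535.2 J
Heat the water can supply cooling to 0 °C: 154.8×4.2×79.2 = 51492.7 J > q₁, so all ice melts.
Energy balance: 154.8×4.2×(79.2 − T) = 5535.2 + 14.6×4.2×(T − 0)
650.16(79.2 − T) = 5535.2 + 61.32 T
51492.7 − 5535.2 = 711.48 T
T = 45957.5 / 711.48 = 64.59 °C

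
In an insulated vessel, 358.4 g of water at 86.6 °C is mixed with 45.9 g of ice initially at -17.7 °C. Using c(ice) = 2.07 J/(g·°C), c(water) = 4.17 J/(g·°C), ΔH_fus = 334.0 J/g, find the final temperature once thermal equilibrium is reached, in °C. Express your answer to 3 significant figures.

T_f = 66.7 °C

Heat to bring ice to 0 °C and melt it: q₁ = 45.9×2.07×17.7 + 45.9×334.0 = 17012 J
Heat the water can supply cooling to 0 °C: 358.4×4.17×86.6 = 129426 J > q₁, so all ice melts.
Energy balance: 358.4×4.17×(86.6 − T) = 17012 + 45.9×4.17×(T − 0)
1494.528(86.6 − T) = 17012 + 191.403 T
129426 − 17012 = 1685.931 T
T = 112414 / 1685.931 = 66.68 °C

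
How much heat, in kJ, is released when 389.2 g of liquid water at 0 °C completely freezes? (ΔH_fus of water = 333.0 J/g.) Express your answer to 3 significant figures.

q = m × ΔH_fus = 389.2 × 333.0 = 129600 J = 130 kJ

q = 130 kJ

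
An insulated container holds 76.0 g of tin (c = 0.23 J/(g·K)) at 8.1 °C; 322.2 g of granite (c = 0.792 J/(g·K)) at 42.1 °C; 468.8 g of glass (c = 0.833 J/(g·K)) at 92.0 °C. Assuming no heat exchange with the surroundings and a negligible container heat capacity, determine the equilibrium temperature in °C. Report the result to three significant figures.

T_f = 70.6 °C

Σ mᵢcᵢ(T − Tᵢ) = 0  ⇒  T = Σ mᵢcᵢTᵢ / Σ mᵢcᵢ
Σ mᵢcᵢ = 76.0×0.23 + 322.2×0.792 + 468.8×0.833 = 663.1728
Σ mᵢcᵢTᵢ = 17.48×8.1 + 255.1824×42.1 + 390.5104×92.0 = 46812
T = 46812 / 663.1728 = 70.59 °C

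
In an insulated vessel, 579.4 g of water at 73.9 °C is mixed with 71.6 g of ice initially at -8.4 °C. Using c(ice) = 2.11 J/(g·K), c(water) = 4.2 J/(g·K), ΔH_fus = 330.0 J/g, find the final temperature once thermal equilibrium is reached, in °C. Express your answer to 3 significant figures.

T_f = 56.7 °C

Heat to bring ice to 0 °C and melt it: q₁ = 71.6×2.11×8.4 + 71.6×330.0 = 24897 J
Heat the water can supply cooling to 0 °C: 579.4×4.2×73.9 = 179834 J > q₁, so all ice melts.
Energy balance: 579.4×4.2×(73.9 − T) = 24897 + 71.6×4.2×(T − 0)
2433.48(73.9 − T) = 24897 + 300.72 T
179834 − 24897 = 2734.20 T
T = 154937 / 2734.20 = 56.67 °C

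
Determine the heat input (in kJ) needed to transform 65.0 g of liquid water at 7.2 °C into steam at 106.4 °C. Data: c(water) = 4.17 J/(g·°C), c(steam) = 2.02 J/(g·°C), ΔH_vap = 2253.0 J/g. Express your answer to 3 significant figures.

q = 172 kJ

q1 (heat water 7.2→100.0 °C): 65.0 × 4.17 × 92.8 = 25153 J
q2 (vaporize at 100 °C): 65.0 × 2253.0 = 146445 J
q3 (heat steam 100.0→106.4 °C): 65.0 × 2.02 × 6.4 = 840 J
Total: 25153 + 146445 + 840 = 172438 J = 172 kJ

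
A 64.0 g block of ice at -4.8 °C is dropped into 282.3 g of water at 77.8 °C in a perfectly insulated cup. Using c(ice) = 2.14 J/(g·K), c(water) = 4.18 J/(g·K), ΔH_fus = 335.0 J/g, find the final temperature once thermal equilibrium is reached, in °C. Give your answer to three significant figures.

Heat to bring ice to 0 °C and melt it: q₁ = 64.0×2.14×4.8 + 64.0×335.0 = 22097 J
Heat the water can supply cooling to 0 °C: 282.3×4.18×77.8 = 91805.1 J > q₁, so all ice melts.
Energy balance: 282.3×4.18×(77.8 − T) = 22097 + 64.0×4.18×(T − 0)
1180.014(77.8 − T) = 22097 + 267.52 T
91805.1 − 22097 = 1447.534 T
T = 69708.1 / 1447.534 = 48.16 °C

T_f = 48.2 °C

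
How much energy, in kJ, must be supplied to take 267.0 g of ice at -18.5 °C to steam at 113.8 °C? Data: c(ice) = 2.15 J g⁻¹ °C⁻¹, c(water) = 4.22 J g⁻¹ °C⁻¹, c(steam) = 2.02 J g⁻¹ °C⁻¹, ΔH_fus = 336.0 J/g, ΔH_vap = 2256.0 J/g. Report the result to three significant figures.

q1 (heat ice -18.5→0.0 °C): 267.0 × 2.15 × 18.5 = 10620 J
q2 (melt at 0 °C): 267.0 × 336.0 = 89712 J
q3 (heat water 0.0→100.0 °C): 267.0 × 4.22 × 100.0 = 112674 J
q4 (vaporize at 100 °C): 267.0 × 2256.0 = 602352 J
q5 (heat steam 100.0→113.8 °C): 267.0 × 2.02 × 13.8 = 7443 J
Total: 10620 + 89712 + 112674 + 602352 + 7443 = 822801 J = 823 kJ

q = 823 kJ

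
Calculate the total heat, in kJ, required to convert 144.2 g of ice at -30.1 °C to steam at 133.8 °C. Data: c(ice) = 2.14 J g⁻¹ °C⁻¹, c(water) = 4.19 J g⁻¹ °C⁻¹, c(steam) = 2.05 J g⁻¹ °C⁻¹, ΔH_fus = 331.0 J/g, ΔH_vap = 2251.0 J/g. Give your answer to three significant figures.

q1 (heat ice -30.1→0.0 °C): 144.2 × 2.14 × 30.1 = 9288 J
q2 (melt at 0 °C): 144.2 × 331.0 = 47730 J
q3 (heat water 0.0→100.0 °C): 144.2 × 4.19 × 100.0 = 60420 J
q4 (vaporize at 100 °C): 144.2 × 2251.0 = 324594 J
q5 (heat steam 100.0→133.8 °C): 144.2 × 2.05 × 33.8 = 9992 J
Total: 9288 + 47730 + 60420 + 324594 + 9992 = 452024 J = 452 kJ

q = 452 kJ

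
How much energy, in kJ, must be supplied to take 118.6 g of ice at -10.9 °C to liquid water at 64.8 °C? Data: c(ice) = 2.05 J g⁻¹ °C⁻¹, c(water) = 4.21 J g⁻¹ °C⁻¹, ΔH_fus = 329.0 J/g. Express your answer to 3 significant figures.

q1 (heat ice -10.9→0.0 °C): 118.6 × 2.05 × 10.9 = 2650 J
q2 (melt at 0 °C): 118.6 × 329.0 = 39019 J
q3 (heat water 0.0→64.8 °C): 118.6 × 4.21 × 64.8 = 32355 J
Total: 2650 + 39019 + 32355 = 74024 J = 74.0 kJ

q = 74.0 kJ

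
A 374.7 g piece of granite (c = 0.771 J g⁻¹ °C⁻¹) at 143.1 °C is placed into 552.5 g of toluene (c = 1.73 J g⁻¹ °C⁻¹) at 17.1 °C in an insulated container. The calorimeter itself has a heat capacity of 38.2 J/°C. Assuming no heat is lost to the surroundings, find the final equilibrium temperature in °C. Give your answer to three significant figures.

Heat lost by granite = heat gained by toluene + calorimeter.
(374.7)(0.771)(143.1 − T) = [(552.5)(1.73) + 38.2](T − 17.1)
288.8937 (143.1 − T) = 994.025 (T − 17.1)
41341 − 288.8937 T = 994.025 T − 16998
58339 = 1282.9187 T
T = 45.47 °C

T_f = 45.5 °C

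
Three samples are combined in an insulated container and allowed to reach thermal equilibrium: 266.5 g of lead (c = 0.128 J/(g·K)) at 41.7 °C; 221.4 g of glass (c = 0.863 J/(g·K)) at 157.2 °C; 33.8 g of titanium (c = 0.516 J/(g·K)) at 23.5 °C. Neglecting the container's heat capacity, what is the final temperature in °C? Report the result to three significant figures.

T_f = 131 °C

Σ mᵢcᵢ(T − Tᵢ) = 0  ⇒  T = Σ mᵢcᵢTᵢ / Σ mᵢcᵢ
Σ mᵢcᵢ = 266.5×0.128 + 221.4×0.863 + 33.8×0.516 = 242.6210
Σ mᵢcᵢTᵢ = 34.112×41.7 + 191.0682×157.2 + 17.4408×23.5 = 31868
T = 31868 / 242.6210 = 131.3 °C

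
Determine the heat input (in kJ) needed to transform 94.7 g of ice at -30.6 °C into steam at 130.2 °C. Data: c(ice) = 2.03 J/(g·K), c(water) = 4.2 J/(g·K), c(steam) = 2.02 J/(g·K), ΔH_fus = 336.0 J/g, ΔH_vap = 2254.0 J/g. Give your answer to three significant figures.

q1 (heat ice -30.6→0.0 °C): 94.7 × 2.03 × 30.6 = 5883 J
q2 (melt at 0 °C): 94.7 × 336.0 = 31819 J
q3 (heat water 0.0→100.0 °C): 94.7 × 4.2 × 100.0 = 39774 J
q4 (vaporize at 100 °C): 94.7 × 2254.0 = 213454 J
q5 (heat steam 100.0→130.2 °C): 94.7 × 2.02 × 30.2 = 5777 J
Total: 5883 + 31819 + 39774 + 213454 + 5777 = 296707 J = 297 kJ

q = 297 kJ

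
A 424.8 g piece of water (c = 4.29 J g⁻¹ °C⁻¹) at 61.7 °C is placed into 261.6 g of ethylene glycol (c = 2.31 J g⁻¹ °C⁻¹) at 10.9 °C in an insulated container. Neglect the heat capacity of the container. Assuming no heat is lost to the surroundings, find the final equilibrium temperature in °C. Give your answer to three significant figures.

T_f = 49.0 °C

Heat lost by water = heat gained by ethylene glycol.
(424.8)(4.29)(61.7 − T) = (261.6)(2.31)(T − 10.9)
1822.392 (61.7 − T) = 604.296 (T − 10.9)
112440 − 1822.392 T = 604.296 T − 6586.8
119026.8 = 2426.688 T
T = 49.049 °C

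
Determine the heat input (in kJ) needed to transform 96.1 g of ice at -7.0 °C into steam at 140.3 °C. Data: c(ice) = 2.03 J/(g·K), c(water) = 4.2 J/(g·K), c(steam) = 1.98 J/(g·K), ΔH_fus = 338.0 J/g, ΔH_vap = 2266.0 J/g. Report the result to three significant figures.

q = 300 kJ

q1 (heat ice -7.0→0.0 °C): 96.1 × 2.03 × 7.0 = 1366 J
q2 (melt at 0 °C): 96.1 × 338.0 = 32482 J
q3 (heat water 0.0→100.0 °C): 96.1 × 4.2 × 100.0 = 40362 J
q4 (vaporize at 100 °C): 96.1 × 2266.0 = 217763 J
q5 (heat steam 100.0→140.3 °C): 96.1 × 1.98 × 40.3 = 7668 J
Total: 1366 + 32482 + 40362 + 217763 + 7668 = 299641 J = 300 kJ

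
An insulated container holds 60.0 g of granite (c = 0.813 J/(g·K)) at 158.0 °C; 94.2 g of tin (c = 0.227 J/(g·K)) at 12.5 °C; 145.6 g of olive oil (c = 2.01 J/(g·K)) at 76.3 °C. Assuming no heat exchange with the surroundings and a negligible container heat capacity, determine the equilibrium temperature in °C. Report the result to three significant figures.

Σ mᵢcᵢ(T − Tᵢ) = 0  ⇒  T = Σ mᵢcᵢTᵢ / Σ mᵢcᵢ
Σ mᵢcᵢ = 60.0×0.813 + 94.2×0.227 + 145.6×2.01 = 362.8194
Σ mᵢcᵢTᵢ = 48.78×158.0 + 21.3834×12.5 + 292.656×76.3 = 30304
T = 30304 / 362.8194 = 83.52 °C

T_f = 83.5 °C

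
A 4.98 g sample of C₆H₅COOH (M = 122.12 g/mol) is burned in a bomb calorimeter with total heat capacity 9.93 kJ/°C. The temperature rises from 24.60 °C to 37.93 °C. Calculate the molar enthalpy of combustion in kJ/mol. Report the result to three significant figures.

ΔH = -3250 kJ/mol

ΔT = 37.93 − 24.60 = 13.33 °C
q_cal = C_cal × ΔT = 9.93 × 13.33 = 132.3669 kJ
n = 4.98 / 122.12 = 0.04078 mol
q_rxn = −q_cal = -132.3669 kJ
ΔH = -132.3669 / 0.04078 = -3246 kJ/mol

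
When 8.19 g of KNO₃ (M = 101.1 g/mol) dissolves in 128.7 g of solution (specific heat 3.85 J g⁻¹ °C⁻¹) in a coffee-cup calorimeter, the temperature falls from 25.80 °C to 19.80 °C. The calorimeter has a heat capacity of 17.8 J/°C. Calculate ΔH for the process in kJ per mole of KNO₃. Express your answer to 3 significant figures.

ΔH = 38.0 kJ/mol

|ΔT| = |19.80 − 25.80| = 6.00 °C
|q_surr| = (128.7 × 3.85 + 17.8) × 6.00 = 513.295 × 6.00 = 3080 J
n(KNO₃) = 8.19 / 101.1 = 0.08101 mol
Temperature fell, so q_rxn = +|q_surr| = 3.080 kJ
ΔH = q_rxn / n = 38.02 kJ/mol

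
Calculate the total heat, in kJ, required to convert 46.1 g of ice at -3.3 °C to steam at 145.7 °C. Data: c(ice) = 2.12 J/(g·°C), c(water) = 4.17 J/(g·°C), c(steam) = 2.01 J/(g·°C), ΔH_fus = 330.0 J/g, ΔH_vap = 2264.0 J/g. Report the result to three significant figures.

q = 143 kJ

q1 (heat ice -3.3→0.0 °C): 46.1 × 2.12 × 3.3 = 323 J
q2 (melt at 0 °C): 46.1 × 330.0 = 15213 J
q3 (heat water 0.0→100.0 °C): 46.1 × 4.17 × 100.0 = 19224 J
q4 (vaporize at 100 °C): 46.1 × 2264.0 = 104370 J
q5 (heat steam 100.0→145.7 °C): 46.1 × 2.01 × 45.7 = 4235 J
Total: 323 + 15213 + 19224 + 104370 + 4235 = 143365 J = 143 kJ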